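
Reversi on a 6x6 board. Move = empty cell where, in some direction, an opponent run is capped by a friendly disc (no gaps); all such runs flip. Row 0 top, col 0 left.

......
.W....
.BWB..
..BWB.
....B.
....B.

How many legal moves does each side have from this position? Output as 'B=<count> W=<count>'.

Answer: B=4 W=7

Derivation:
-- B to move --
(0,0): flips 3 -> legal
(0,1): flips 1 -> legal
(0,2): no bracket -> illegal
(1,0): no bracket -> illegal
(1,2): flips 1 -> legal
(1,3): no bracket -> illegal
(2,0): no bracket -> illegal
(2,4): no bracket -> illegal
(3,1): no bracket -> illegal
(4,2): no bracket -> illegal
(4,3): flips 1 -> legal
B mobility = 4
-- W to move --
(1,0): no bracket -> illegal
(1,2): no bracket -> illegal
(1,3): flips 1 -> legal
(1,4): no bracket -> illegal
(2,0): flips 1 -> legal
(2,4): flips 1 -> legal
(2,5): no bracket -> illegal
(3,0): no bracket -> illegal
(3,1): flips 2 -> legal
(3,5): flips 1 -> legal
(4,1): no bracket -> illegal
(4,2): flips 1 -> legal
(4,3): no bracket -> illegal
(4,5): no bracket -> illegal
(5,3): no bracket -> illegal
(5,5): flips 1 -> legal
W mobility = 7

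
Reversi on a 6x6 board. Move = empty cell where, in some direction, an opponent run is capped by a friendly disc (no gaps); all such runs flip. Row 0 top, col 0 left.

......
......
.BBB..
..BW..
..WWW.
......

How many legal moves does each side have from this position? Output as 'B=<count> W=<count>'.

-- B to move --
(2,4): no bracket -> illegal
(3,1): no bracket -> illegal
(3,4): flips 1 -> legal
(3,5): no bracket -> illegal
(4,1): no bracket -> illegal
(4,5): no bracket -> illegal
(5,1): no bracket -> illegal
(5,2): flips 1 -> legal
(5,3): flips 2 -> legal
(5,4): flips 1 -> legal
(5,5): flips 2 -> legal
B mobility = 5
-- W to move --
(1,0): flips 2 -> legal
(1,1): flips 1 -> legal
(1,2): flips 2 -> legal
(1,3): flips 1 -> legal
(1,4): no bracket -> illegal
(2,0): no bracket -> illegal
(2,4): no bracket -> illegal
(3,0): no bracket -> illegal
(3,1): flips 1 -> legal
(3,4): no bracket -> illegal
(4,1): no bracket -> illegal
W mobility = 5

Answer: B=5 W=5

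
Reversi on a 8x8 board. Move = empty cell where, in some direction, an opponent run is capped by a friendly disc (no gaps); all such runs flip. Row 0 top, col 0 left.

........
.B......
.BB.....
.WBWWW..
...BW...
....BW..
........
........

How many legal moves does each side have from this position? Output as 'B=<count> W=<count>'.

Answer: B=10 W=7

Derivation:
-- B to move --
(2,0): no bracket -> illegal
(2,3): flips 1 -> legal
(2,4): flips 2 -> legal
(2,5): flips 1 -> legal
(2,6): no bracket -> illegal
(3,0): flips 1 -> legal
(3,6): flips 3 -> legal
(4,0): flips 1 -> legal
(4,1): flips 1 -> legal
(4,2): no bracket -> illegal
(4,5): flips 1 -> legal
(4,6): no bracket -> illegal
(5,3): no bracket -> illegal
(5,6): flips 1 -> legal
(6,4): no bracket -> illegal
(6,5): no bracket -> illegal
(6,6): flips 3 -> legal
B mobility = 10
-- W to move --
(0,0): flips 2 -> legal
(0,1): flips 2 -> legal
(0,2): no bracket -> illegal
(1,0): no bracket -> illegal
(1,2): no bracket -> illegal
(1,3): flips 1 -> legal
(2,0): no bracket -> illegal
(2,3): no bracket -> illegal
(3,0): no bracket -> illegal
(4,1): no bracket -> illegal
(4,2): flips 1 -> legal
(4,5): no bracket -> illegal
(5,2): flips 1 -> legal
(5,3): flips 2 -> legal
(6,3): no bracket -> illegal
(6,4): flips 1 -> legal
(6,5): no bracket -> illegal
W mobility = 7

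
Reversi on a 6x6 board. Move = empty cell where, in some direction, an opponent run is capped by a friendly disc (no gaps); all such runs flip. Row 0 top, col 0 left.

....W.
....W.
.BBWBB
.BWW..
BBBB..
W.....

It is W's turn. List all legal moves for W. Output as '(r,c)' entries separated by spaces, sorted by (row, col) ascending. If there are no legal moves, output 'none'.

(1,0): flips 1 -> legal
(1,1): flips 1 -> legal
(1,2): flips 1 -> legal
(1,3): no bracket -> illegal
(1,5): flips 1 -> legal
(2,0): flips 2 -> legal
(3,0): flips 2 -> legal
(3,4): flips 1 -> legal
(3,5): no bracket -> illegal
(4,4): no bracket -> illegal
(5,1): flips 1 -> legal
(5,2): flips 1 -> legal
(5,3): flips 1 -> legal
(5,4): flips 1 -> legal

Answer: (1,0) (1,1) (1,2) (1,5) (2,0) (3,0) (3,4) (5,1) (5,2) (5,3) (5,4)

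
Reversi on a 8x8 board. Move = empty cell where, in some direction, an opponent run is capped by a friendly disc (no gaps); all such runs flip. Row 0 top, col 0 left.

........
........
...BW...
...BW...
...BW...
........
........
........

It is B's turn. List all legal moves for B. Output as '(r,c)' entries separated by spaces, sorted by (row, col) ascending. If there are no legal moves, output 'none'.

(1,3): no bracket -> illegal
(1,4): no bracket -> illegal
(1,5): flips 1 -> legal
(2,5): flips 2 -> legal
(3,5): flips 1 -> legal
(4,5): flips 2 -> legal
(5,3): no bracket -> illegal
(5,4): no bracket -> illegal
(5,5): flips 1 -> legal

Answer: (1,5) (2,5) (3,5) (4,5) (5,5)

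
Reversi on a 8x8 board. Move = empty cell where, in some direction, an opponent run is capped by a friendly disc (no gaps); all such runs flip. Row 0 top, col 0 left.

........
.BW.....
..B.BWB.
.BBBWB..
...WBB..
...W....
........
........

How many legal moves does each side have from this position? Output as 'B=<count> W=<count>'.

-- B to move --
(0,1): no bracket -> illegal
(0,2): flips 1 -> legal
(0,3): no bracket -> illegal
(1,3): flips 1 -> legal
(1,4): no bracket -> illegal
(1,5): flips 1 -> legal
(1,6): no bracket -> illegal
(2,1): no bracket -> illegal
(2,3): flips 1 -> legal
(3,6): no bracket -> illegal
(4,2): flips 1 -> legal
(5,2): no bracket -> illegal
(5,4): flips 1 -> legal
(6,2): flips 1 -> legal
(6,3): flips 2 -> legal
(6,4): no bracket -> illegal
B mobility = 8
-- W to move --
(0,0): no bracket -> illegal
(0,1): no bracket -> illegal
(0,2): no bracket -> illegal
(1,0): flips 1 -> legal
(1,3): no bracket -> illegal
(1,4): flips 1 -> legal
(1,5): no bracket -> illegal
(1,6): no bracket -> illegal
(1,7): flips 3 -> legal
(2,0): no bracket -> illegal
(2,1): flips 1 -> legal
(2,3): flips 2 -> legal
(2,7): flips 1 -> legal
(3,0): flips 3 -> legal
(3,6): flips 1 -> legal
(3,7): no bracket -> illegal
(4,0): no bracket -> illegal
(4,1): no bracket -> illegal
(4,2): flips 2 -> legal
(4,6): flips 2 -> legal
(5,4): flips 1 -> legal
(5,5): flips 2 -> legal
(5,6): flips 1 -> legal
W mobility = 13

Answer: B=8 W=13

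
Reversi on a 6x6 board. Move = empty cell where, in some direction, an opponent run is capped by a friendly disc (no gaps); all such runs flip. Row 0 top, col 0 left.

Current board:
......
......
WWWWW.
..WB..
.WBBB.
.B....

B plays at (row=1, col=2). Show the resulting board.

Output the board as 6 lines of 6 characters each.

Answer: ......
..B...
WWBWW.
..BB..
.WBBB.
.B....

Derivation:
Place B at (1,2); scan 8 dirs for brackets.
Dir NW: first cell '.' (not opp) -> no flip
Dir N: first cell '.' (not opp) -> no flip
Dir NE: first cell '.' (not opp) -> no flip
Dir W: first cell '.' (not opp) -> no flip
Dir E: first cell '.' (not opp) -> no flip
Dir SW: opp run (2,1), next='.' -> no flip
Dir S: opp run (2,2) (3,2) capped by B -> flip
Dir SE: opp run (2,3), next='.' -> no flip
All flips: (2,2) (3,2)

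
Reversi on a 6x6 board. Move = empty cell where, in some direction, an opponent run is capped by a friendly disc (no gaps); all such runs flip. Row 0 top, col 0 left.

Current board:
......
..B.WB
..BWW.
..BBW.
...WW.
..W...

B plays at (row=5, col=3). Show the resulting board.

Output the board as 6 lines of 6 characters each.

Answer: ......
..B.WB
..BWW.
..BBW.
...BW.
..WB..

Derivation:
Place B at (5,3); scan 8 dirs for brackets.
Dir NW: first cell '.' (not opp) -> no flip
Dir N: opp run (4,3) capped by B -> flip
Dir NE: opp run (4,4), next='.' -> no flip
Dir W: opp run (5,2), next='.' -> no flip
Dir E: first cell '.' (not opp) -> no flip
Dir SW: edge -> no flip
Dir S: edge -> no flip
Dir SE: edge -> no flip
All flips: (4,3)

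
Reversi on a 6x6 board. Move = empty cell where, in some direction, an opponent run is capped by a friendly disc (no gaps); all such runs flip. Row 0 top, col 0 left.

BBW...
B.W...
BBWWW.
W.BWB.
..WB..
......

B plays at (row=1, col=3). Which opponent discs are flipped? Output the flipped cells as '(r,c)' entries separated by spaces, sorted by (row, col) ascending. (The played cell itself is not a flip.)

Dir NW: opp run (0,2), next=edge -> no flip
Dir N: first cell '.' (not opp) -> no flip
Dir NE: first cell '.' (not opp) -> no flip
Dir W: opp run (1,2), next='.' -> no flip
Dir E: first cell '.' (not opp) -> no flip
Dir SW: opp run (2,2), next='.' -> no flip
Dir S: opp run (2,3) (3,3) capped by B -> flip
Dir SE: opp run (2,4), next='.' -> no flip

Answer: (2,3) (3,3)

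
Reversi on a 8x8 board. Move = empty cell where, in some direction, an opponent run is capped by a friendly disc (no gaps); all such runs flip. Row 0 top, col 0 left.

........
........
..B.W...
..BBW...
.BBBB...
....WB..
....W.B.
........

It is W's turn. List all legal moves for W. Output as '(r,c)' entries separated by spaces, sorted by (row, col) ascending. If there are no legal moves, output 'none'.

(1,1): no bracket -> illegal
(1,2): no bracket -> illegal
(1,3): no bracket -> illegal
(2,1): flips 2 -> legal
(2,3): no bracket -> illegal
(3,0): no bracket -> illegal
(3,1): flips 2 -> legal
(3,5): no bracket -> illegal
(4,0): no bracket -> illegal
(4,5): no bracket -> illegal
(4,6): flips 1 -> legal
(5,0): no bracket -> illegal
(5,1): flips 2 -> legal
(5,2): flips 1 -> legal
(5,3): no bracket -> illegal
(5,6): flips 1 -> legal
(5,7): no bracket -> illegal
(6,5): no bracket -> illegal
(6,7): no bracket -> illegal
(7,5): no bracket -> illegal
(7,6): no bracket -> illegal
(7,7): no bracket -> illegal

Answer: (2,1) (3,1) (4,6) (5,1) (5,2) (5,6)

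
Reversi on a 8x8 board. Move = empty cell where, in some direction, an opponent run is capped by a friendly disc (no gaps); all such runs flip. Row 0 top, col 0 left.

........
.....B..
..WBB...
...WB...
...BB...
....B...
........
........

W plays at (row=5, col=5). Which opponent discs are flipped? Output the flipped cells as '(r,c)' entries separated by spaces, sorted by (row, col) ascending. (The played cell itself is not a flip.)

Answer: (4,4)

Derivation:
Dir NW: opp run (4,4) capped by W -> flip
Dir N: first cell '.' (not opp) -> no flip
Dir NE: first cell '.' (not opp) -> no flip
Dir W: opp run (5,4), next='.' -> no flip
Dir E: first cell '.' (not opp) -> no flip
Dir SW: first cell '.' (not opp) -> no flip
Dir S: first cell '.' (not opp) -> no flip
Dir SE: first cell '.' (not opp) -> no flip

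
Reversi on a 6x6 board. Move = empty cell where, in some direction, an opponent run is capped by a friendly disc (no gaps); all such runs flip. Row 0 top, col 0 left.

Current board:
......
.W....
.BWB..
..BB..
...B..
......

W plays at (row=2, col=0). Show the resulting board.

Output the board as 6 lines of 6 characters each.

Answer: ......
.W....
WWWB..
..BB..
...B..
......

Derivation:
Place W at (2,0); scan 8 dirs for brackets.
Dir NW: edge -> no flip
Dir N: first cell '.' (not opp) -> no flip
Dir NE: first cell 'W' (not opp) -> no flip
Dir W: edge -> no flip
Dir E: opp run (2,1) capped by W -> flip
Dir SW: edge -> no flip
Dir S: first cell '.' (not opp) -> no flip
Dir SE: first cell '.' (not opp) -> no flip
All flips: (2,1)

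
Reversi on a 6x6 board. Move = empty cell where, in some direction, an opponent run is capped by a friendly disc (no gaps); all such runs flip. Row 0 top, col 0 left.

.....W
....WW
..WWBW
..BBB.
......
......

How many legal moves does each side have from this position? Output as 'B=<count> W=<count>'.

Answer: B=5 W=5

Derivation:
-- B to move --
(0,3): no bracket -> illegal
(0,4): flips 1 -> legal
(1,1): flips 1 -> legal
(1,2): flips 2 -> legal
(1,3): flips 1 -> legal
(2,1): flips 2 -> legal
(3,1): no bracket -> illegal
(3,5): no bracket -> illegal
B mobility = 5
-- W to move --
(1,3): no bracket -> illegal
(2,1): no bracket -> illegal
(3,1): no bracket -> illegal
(3,5): no bracket -> illegal
(4,1): flips 1 -> legal
(4,2): flips 3 -> legal
(4,3): flips 2 -> legal
(4,4): flips 3 -> legal
(4,5): flips 1 -> legal
W mobility = 5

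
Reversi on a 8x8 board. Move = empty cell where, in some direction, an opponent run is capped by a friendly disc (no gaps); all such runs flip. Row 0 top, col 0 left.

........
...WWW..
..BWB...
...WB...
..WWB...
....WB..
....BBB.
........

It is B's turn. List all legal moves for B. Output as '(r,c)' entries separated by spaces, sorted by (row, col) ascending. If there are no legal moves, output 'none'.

Answer: (0,2) (0,4) (0,6) (1,2) (3,2) (4,1) (5,1) (5,2) (5,3)

Derivation:
(0,2): flips 1 -> legal
(0,3): no bracket -> illegal
(0,4): flips 2 -> legal
(0,5): no bracket -> illegal
(0,6): flips 1 -> legal
(1,2): flips 1 -> legal
(1,6): no bracket -> illegal
(2,5): no bracket -> illegal
(2,6): no bracket -> illegal
(3,1): no bracket -> illegal
(3,2): flips 3 -> legal
(4,1): flips 2 -> legal
(4,5): no bracket -> illegal
(5,1): flips 2 -> legal
(5,2): flips 1 -> legal
(5,3): flips 1 -> legal
(6,3): no bracket -> illegal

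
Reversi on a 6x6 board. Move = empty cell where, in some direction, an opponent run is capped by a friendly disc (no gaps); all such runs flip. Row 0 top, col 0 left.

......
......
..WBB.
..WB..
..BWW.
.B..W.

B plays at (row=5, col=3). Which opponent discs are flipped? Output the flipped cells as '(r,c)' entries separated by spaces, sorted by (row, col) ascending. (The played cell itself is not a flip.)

Answer: (4,3)

Derivation:
Dir NW: first cell 'B' (not opp) -> no flip
Dir N: opp run (4,3) capped by B -> flip
Dir NE: opp run (4,4), next='.' -> no flip
Dir W: first cell '.' (not opp) -> no flip
Dir E: opp run (5,4), next='.' -> no flip
Dir SW: edge -> no flip
Dir S: edge -> no flip
Dir SE: edge -> no flip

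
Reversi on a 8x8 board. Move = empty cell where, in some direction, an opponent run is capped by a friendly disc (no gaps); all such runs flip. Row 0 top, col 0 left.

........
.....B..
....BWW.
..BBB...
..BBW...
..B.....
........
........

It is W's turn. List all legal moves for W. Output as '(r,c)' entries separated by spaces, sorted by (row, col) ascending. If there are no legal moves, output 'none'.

Answer: (0,4) (0,5) (1,4) (2,2) (2,3) (4,1) (6,1)

Derivation:
(0,4): flips 1 -> legal
(0,5): flips 1 -> legal
(0,6): no bracket -> illegal
(1,3): no bracket -> illegal
(1,4): flips 2 -> legal
(1,6): no bracket -> illegal
(2,1): no bracket -> illegal
(2,2): flips 1 -> legal
(2,3): flips 1 -> legal
(3,1): no bracket -> illegal
(3,5): no bracket -> illegal
(4,1): flips 2 -> legal
(4,5): no bracket -> illegal
(5,1): no bracket -> illegal
(5,3): no bracket -> illegal
(5,4): no bracket -> illegal
(6,1): flips 3 -> legal
(6,2): no bracket -> illegal
(6,3): no bracket -> illegal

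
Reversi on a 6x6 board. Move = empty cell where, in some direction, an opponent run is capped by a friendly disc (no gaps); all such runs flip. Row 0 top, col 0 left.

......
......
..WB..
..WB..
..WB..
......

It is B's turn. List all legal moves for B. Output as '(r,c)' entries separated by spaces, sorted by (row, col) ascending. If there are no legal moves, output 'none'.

Answer: (1,1) (2,1) (3,1) (4,1) (5,1)

Derivation:
(1,1): flips 1 -> legal
(1,2): no bracket -> illegal
(1,3): no bracket -> illegal
(2,1): flips 2 -> legal
(3,1): flips 1 -> legal
(4,1): flips 2 -> legal
(5,1): flips 1 -> legal
(5,2): no bracket -> illegal
(5,3): no bracket -> illegal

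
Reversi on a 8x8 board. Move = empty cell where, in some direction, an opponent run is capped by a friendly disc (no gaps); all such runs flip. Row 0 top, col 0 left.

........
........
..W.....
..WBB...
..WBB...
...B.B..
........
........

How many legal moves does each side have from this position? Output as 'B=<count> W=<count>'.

Answer: B=5 W=6

Derivation:
-- B to move --
(1,1): flips 1 -> legal
(1,2): no bracket -> illegal
(1,3): no bracket -> illegal
(2,1): flips 1 -> legal
(2,3): no bracket -> illegal
(3,1): flips 2 -> legal
(4,1): flips 1 -> legal
(5,1): flips 1 -> legal
(5,2): no bracket -> illegal
B mobility = 5
-- W to move --
(2,3): no bracket -> illegal
(2,4): flips 1 -> legal
(2,5): no bracket -> illegal
(3,5): flips 2 -> legal
(4,5): flips 2 -> legal
(4,6): no bracket -> illegal
(5,2): no bracket -> illegal
(5,4): flips 1 -> legal
(5,6): no bracket -> illegal
(6,2): no bracket -> illegal
(6,3): no bracket -> illegal
(6,4): flips 1 -> legal
(6,5): no bracket -> illegal
(6,6): flips 3 -> legal
W mobility = 6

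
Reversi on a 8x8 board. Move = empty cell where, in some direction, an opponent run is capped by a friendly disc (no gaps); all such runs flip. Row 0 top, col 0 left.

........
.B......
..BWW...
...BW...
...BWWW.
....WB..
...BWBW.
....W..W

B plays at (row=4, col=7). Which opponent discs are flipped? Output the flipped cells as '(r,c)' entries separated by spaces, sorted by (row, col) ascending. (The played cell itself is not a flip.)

Dir NW: first cell '.' (not opp) -> no flip
Dir N: first cell '.' (not opp) -> no flip
Dir NE: edge -> no flip
Dir W: opp run (4,6) (4,5) (4,4) capped by B -> flip
Dir E: edge -> no flip
Dir SW: first cell '.' (not opp) -> no flip
Dir S: first cell '.' (not opp) -> no flip
Dir SE: edge -> no flip

Answer: (4,4) (4,5) (4,6)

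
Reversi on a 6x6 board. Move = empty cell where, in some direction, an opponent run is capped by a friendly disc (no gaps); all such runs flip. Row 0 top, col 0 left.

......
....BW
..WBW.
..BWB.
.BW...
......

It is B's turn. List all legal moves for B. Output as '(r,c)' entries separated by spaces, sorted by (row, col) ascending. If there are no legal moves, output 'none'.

Answer: (1,2) (2,1) (2,5) (4,3) (5,2)

Derivation:
(0,4): no bracket -> illegal
(0,5): no bracket -> illegal
(1,1): no bracket -> illegal
(1,2): flips 1 -> legal
(1,3): no bracket -> illegal
(2,1): flips 1 -> legal
(2,5): flips 1 -> legal
(3,1): no bracket -> illegal
(3,5): no bracket -> illegal
(4,3): flips 2 -> legal
(4,4): no bracket -> illegal
(5,1): no bracket -> illegal
(5,2): flips 1 -> legal
(5,3): no bracket -> illegal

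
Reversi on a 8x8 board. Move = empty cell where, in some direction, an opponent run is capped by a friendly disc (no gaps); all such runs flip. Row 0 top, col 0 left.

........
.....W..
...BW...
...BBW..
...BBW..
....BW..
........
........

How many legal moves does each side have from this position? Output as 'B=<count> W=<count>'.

Answer: B=8 W=7

Derivation:
-- B to move --
(0,4): no bracket -> illegal
(0,5): no bracket -> illegal
(0,6): flips 2 -> legal
(1,3): no bracket -> illegal
(1,4): flips 1 -> legal
(1,6): no bracket -> illegal
(2,5): flips 1 -> legal
(2,6): flips 1 -> legal
(3,6): flips 2 -> legal
(4,6): flips 1 -> legal
(5,6): flips 2 -> legal
(6,4): no bracket -> illegal
(6,5): no bracket -> illegal
(6,6): flips 1 -> legal
B mobility = 8
-- W to move --
(1,2): flips 2 -> legal
(1,3): no bracket -> illegal
(1,4): no bracket -> illegal
(2,2): flips 3 -> legal
(2,5): no bracket -> illegal
(3,2): flips 2 -> legal
(4,2): flips 3 -> legal
(5,2): no bracket -> illegal
(5,3): flips 2 -> legal
(6,3): flips 1 -> legal
(6,4): flips 3 -> legal
(6,5): no bracket -> illegal
W mobility = 7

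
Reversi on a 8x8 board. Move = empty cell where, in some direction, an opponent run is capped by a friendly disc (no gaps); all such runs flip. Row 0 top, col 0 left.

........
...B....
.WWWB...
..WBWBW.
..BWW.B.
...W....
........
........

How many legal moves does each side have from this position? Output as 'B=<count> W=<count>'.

Answer: B=12 W=9

Derivation:
-- B to move --
(1,0): no bracket -> illegal
(1,1): flips 1 -> legal
(1,2): flips 2 -> legal
(1,4): no bracket -> illegal
(2,0): flips 3 -> legal
(2,5): no bracket -> illegal
(2,6): flips 1 -> legal
(2,7): no bracket -> illegal
(3,0): no bracket -> illegal
(3,1): flips 2 -> legal
(3,7): flips 1 -> legal
(4,1): no bracket -> illegal
(4,5): flips 2 -> legal
(4,7): no bracket -> illegal
(5,2): no bracket -> illegal
(5,4): flips 2 -> legal
(5,5): flips 1 -> legal
(6,2): flips 2 -> legal
(6,3): flips 2 -> legal
(6,4): flips 1 -> legal
B mobility = 12
-- W to move --
(0,2): no bracket -> illegal
(0,3): flips 1 -> legal
(0,4): flips 1 -> legal
(1,2): no bracket -> illegal
(1,4): flips 1 -> legal
(1,5): no bracket -> illegal
(2,5): flips 1 -> legal
(2,6): flips 1 -> legal
(3,1): flips 1 -> legal
(3,7): no bracket -> illegal
(4,1): flips 1 -> legal
(4,5): no bracket -> illegal
(4,7): no bracket -> illegal
(5,1): no bracket -> illegal
(5,2): flips 1 -> legal
(5,5): no bracket -> illegal
(5,6): flips 1 -> legal
(5,7): no bracket -> illegal
W mobility = 9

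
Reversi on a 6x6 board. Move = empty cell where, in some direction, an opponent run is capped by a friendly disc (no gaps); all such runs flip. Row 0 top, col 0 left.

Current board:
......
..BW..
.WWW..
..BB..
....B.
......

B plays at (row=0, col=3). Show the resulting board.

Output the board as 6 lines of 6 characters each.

Place B at (0,3); scan 8 dirs for brackets.
Dir NW: edge -> no flip
Dir N: edge -> no flip
Dir NE: edge -> no flip
Dir W: first cell '.' (not opp) -> no flip
Dir E: first cell '.' (not opp) -> no flip
Dir SW: first cell 'B' (not opp) -> no flip
Dir S: opp run (1,3) (2,3) capped by B -> flip
Dir SE: first cell '.' (not opp) -> no flip
All flips: (1,3) (2,3)

Answer: ...B..
..BB..
.WWB..
..BB..
....B.
......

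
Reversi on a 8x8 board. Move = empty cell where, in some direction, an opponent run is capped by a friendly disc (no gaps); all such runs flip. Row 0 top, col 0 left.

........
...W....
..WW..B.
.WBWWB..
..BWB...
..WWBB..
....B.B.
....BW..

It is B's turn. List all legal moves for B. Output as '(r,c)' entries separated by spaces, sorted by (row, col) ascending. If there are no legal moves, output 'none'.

Answer: (1,1) (1,2) (1,4) (2,0) (2,4) (3,0) (5,1) (6,2) (7,6)

Derivation:
(0,2): no bracket -> illegal
(0,3): no bracket -> illegal
(0,4): no bracket -> illegal
(1,1): flips 2 -> legal
(1,2): flips 1 -> legal
(1,4): flips 1 -> legal
(2,0): flips 1 -> legal
(2,1): no bracket -> illegal
(2,4): flips 2 -> legal
(2,5): no bracket -> illegal
(3,0): flips 1 -> legal
(4,0): no bracket -> illegal
(4,1): no bracket -> illegal
(4,5): no bracket -> illegal
(5,1): flips 2 -> legal
(6,1): no bracket -> illegal
(6,2): flips 2 -> legal
(6,3): no bracket -> illegal
(6,5): no bracket -> illegal
(7,6): flips 1 -> legal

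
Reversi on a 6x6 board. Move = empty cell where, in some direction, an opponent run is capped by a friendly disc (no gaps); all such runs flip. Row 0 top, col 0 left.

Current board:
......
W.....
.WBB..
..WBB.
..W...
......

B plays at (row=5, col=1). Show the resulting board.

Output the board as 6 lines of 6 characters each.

Answer: ......
W.....
.WBB..
..WBB.
..B...
.B....

Derivation:
Place B at (5,1); scan 8 dirs for brackets.
Dir NW: first cell '.' (not opp) -> no flip
Dir N: first cell '.' (not opp) -> no flip
Dir NE: opp run (4,2) capped by B -> flip
Dir W: first cell '.' (not opp) -> no flip
Dir E: first cell '.' (not opp) -> no flip
Dir SW: edge -> no flip
Dir S: edge -> no flip
Dir SE: edge -> no flip
All flips: (4,2)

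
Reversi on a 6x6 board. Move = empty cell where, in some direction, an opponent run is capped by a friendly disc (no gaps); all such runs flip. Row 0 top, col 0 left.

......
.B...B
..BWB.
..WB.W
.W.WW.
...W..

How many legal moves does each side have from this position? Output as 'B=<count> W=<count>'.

-- B to move --
(1,2): no bracket -> illegal
(1,3): flips 1 -> legal
(1,4): no bracket -> illegal
(2,1): no bracket -> illegal
(2,5): no bracket -> illegal
(3,0): no bracket -> illegal
(3,1): flips 1 -> legal
(3,4): no bracket -> illegal
(4,0): no bracket -> illegal
(4,2): flips 1 -> legal
(4,5): no bracket -> illegal
(5,0): no bracket -> illegal
(5,1): no bracket -> illegal
(5,2): no bracket -> illegal
(5,4): no bracket -> illegal
(5,5): flips 1 -> legal
B mobility = 4
-- W to move --
(0,0): flips 3 -> legal
(0,1): no bracket -> illegal
(0,2): no bracket -> illegal
(0,4): no bracket -> illegal
(0,5): no bracket -> illegal
(1,0): no bracket -> illegal
(1,2): flips 1 -> legal
(1,3): flips 1 -> legal
(1,4): no bracket -> illegal
(2,0): no bracket -> illegal
(2,1): flips 1 -> legal
(2,5): flips 1 -> legal
(3,1): no bracket -> illegal
(3,4): flips 1 -> legal
(4,2): no bracket -> illegal
W mobility = 6

Answer: B=4 W=6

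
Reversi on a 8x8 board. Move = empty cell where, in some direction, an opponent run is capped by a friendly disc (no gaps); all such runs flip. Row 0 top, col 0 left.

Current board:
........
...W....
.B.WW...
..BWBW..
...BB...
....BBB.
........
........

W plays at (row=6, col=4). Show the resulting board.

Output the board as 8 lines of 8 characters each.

Answer: ........
...W....
.B.WW...
..BWWW..
...BW...
....WBB.
....W...
........

Derivation:
Place W at (6,4); scan 8 dirs for brackets.
Dir NW: first cell '.' (not opp) -> no flip
Dir N: opp run (5,4) (4,4) (3,4) capped by W -> flip
Dir NE: opp run (5,5), next='.' -> no flip
Dir W: first cell '.' (not opp) -> no flip
Dir E: first cell '.' (not opp) -> no flip
Dir SW: first cell '.' (not opp) -> no flip
Dir S: first cell '.' (not opp) -> no flip
Dir SE: first cell '.' (not opp) -> no flip
All flips: (3,4) (4,4) (5,4)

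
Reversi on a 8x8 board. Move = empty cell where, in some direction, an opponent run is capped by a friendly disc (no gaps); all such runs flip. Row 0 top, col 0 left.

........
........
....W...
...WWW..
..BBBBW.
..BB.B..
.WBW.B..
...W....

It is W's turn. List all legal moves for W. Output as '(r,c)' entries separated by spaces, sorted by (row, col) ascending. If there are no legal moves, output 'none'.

(3,1): no bracket -> illegal
(3,2): no bracket -> illegal
(3,6): no bracket -> illegal
(4,1): flips 5 -> legal
(5,1): flips 2 -> legal
(5,4): flips 1 -> legal
(5,6): flips 1 -> legal
(6,4): flips 1 -> legal
(6,6): flips 2 -> legal
(7,1): flips 3 -> legal
(7,2): no bracket -> illegal
(7,4): no bracket -> illegal
(7,5): flips 3 -> legal
(7,6): no bracket -> illegal

Answer: (4,1) (5,1) (5,4) (5,6) (6,4) (6,6) (7,1) (7,5)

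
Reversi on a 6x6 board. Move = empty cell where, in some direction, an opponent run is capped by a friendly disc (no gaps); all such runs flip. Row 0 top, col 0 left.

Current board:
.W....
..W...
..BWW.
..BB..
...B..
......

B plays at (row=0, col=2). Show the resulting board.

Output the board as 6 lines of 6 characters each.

Answer: .WB...
..B...
..BWW.
..BB..
...B..
......

Derivation:
Place B at (0,2); scan 8 dirs for brackets.
Dir NW: edge -> no flip
Dir N: edge -> no flip
Dir NE: edge -> no flip
Dir W: opp run (0,1), next='.' -> no flip
Dir E: first cell '.' (not opp) -> no flip
Dir SW: first cell '.' (not opp) -> no flip
Dir S: opp run (1,2) capped by B -> flip
Dir SE: first cell '.' (not opp) -> no flip
All flips: (1,2)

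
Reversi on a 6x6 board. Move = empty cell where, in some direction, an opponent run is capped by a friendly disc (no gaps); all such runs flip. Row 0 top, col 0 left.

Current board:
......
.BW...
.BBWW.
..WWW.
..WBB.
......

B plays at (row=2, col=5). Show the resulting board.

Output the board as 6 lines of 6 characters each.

Place B at (2,5); scan 8 dirs for brackets.
Dir NW: first cell '.' (not opp) -> no flip
Dir N: first cell '.' (not opp) -> no flip
Dir NE: edge -> no flip
Dir W: opp run (2,4) (2,3) capped by B -> flip
Dir E: edge -> no flip
Dir SW: opp run (3,4) capped by B -> flip
Dir S: first cell '.' (not opp) -> no flip
Dir SE: edge -> no flip
All flips: (2,3) (2,4) (3,4)

Answer: ......
.BW...
.BBBBB
..WWB.
..WBB.
......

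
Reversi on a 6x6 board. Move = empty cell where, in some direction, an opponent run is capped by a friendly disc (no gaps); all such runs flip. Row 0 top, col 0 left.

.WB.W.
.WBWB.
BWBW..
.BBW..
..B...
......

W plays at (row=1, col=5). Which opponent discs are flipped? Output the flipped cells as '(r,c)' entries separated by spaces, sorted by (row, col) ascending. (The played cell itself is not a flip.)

Dir NW: first cell 'W' (not opp) -> no flip
Dir N: first cell '.' (not opp) -> no flip
Dir NE: edge -> no flip
Dir W: opp run (1,4) capped by W -> flip
Dir E: edge -> no flip
Dir SW: first cell '.' (not opp) -> no flip
Dir S: first cell '.' (not opp) -> no flip
Dir SE: edge -> no flip

Answer: (1,4)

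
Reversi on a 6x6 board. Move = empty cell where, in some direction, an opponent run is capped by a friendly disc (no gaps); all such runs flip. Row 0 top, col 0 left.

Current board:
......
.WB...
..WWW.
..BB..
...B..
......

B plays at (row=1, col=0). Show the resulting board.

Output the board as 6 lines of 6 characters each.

Place B at (1,0); scan 8 dirs for brackets.
Dir NW: edge -> no flip
Dir N: first cell '.' (not opp) -> no flip
Dir NE: first cell '.' (not opp) -> no flip
Dir W: edge -> no flip
Dir E: opp run (1,1) capped by B -> flip
Dir SW: edge -> no flip
Dir S: first cell '.' (not opp) -> no flip
Dir SE: first cell '.' (not opp) -> no flip
All flips: (1,1)

Answer: ......
BBB...
..WWW.
..BB..
...B..
......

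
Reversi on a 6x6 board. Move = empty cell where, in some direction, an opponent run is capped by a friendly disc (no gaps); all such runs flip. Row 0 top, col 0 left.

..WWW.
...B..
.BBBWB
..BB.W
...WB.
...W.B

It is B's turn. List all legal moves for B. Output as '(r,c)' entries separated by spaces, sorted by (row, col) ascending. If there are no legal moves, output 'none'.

Answer: (1,5) (4,2) (4,5) (5,4)

Derivation:
(0,1): no bracket -> illegal
(0,5): no bracket -> illegal
(1,1): no bracket -> illegal
(1,2): no bracket -> illegal
(1,4): no bracket -> illegal
(1,5): flips 1 -> legal
(3,4): no bracket -> illegal
(4,2): flips 1 -> legal
(4,5): flips 1 -> legal
(5,2): no bracket -> illegal
(5,4): flips 1 -> legal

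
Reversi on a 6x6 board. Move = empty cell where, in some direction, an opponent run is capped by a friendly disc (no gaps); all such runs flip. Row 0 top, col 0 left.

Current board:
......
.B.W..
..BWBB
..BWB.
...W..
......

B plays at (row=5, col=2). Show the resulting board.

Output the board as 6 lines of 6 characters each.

Answer: ......
.B.W..
..BWBB
..BWB.
...B..
..B...

Derivation:
Place B at (5,2); scan 8 dirs for brackets.
Dir NW: first cell '.' (not opp) -> no flip
Dir N: first cell '.' (not opp) -> no flip
Dir NE: opp run (4,3) capped by B -> flip
Dir W: first cell '.' (not opp) -> no flip
Dir E: first cell '.' (not opp) -> no flip
Dir SW: edge -> no flip
Dir S: edge -> no flip
Dir SE: edge -> no flip
All flips: (4,3)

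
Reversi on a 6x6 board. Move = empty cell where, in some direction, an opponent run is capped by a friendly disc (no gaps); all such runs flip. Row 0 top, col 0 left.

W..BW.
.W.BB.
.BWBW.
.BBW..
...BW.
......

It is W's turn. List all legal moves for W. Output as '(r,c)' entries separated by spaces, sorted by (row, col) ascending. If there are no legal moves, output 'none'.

Answer: (0,2) (2,0) (3,0) (4,0) (4,1) (4,2) (5,3)

Derivation:
(0,2): flips 2 -> legal
(0,5): no bracket -> illegal
(1,0): no bracket -> illegal
(1,2): no bracket -> illegal
(1,5): no bracket -> illegal
(2,0): flips 1 -> legal
(2,5): no bracket -> illegal
(3,0): flips 2 -> legal
(3,4): no bracket -> illegal
(4,0): flips 1 -> legal
(4,1): flips 2 -> legal
(4,2): flips 2 -> legal
(5,2): no bracket -> illegal
(5,3): flips 1 -> legal
(5,4): no bracket -> illegal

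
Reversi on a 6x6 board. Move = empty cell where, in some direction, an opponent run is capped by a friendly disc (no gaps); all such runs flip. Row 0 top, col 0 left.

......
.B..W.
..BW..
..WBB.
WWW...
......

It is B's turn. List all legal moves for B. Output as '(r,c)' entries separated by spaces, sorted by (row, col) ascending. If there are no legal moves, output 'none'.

Answer: (1,2) (1,3) (2,4) (3,1) (5,1) (5,2)

Derivation:
(0,3): no bracket -> illegal
(0,4): no bracket -> illegal
(0,5): no bracket -> illegal
(1,2): flips 1 -> legal
(1,3): flips 1 -> legal
(1,5): no bracket -> illegal
(2,1): no bracket -> illegal
(2,4): flips 1 -> legal
(2,5): no bracket -> illegal
(3,0): no bracket -> illegal
(3,1): flips 1 -> legal
(4,3): no bracket -> illegal
(5,0): no bracket -> illegal
(5,1): flips 1 -> legal
(5,2): flips 2 -> legal
(5,3): no bracket -> illegal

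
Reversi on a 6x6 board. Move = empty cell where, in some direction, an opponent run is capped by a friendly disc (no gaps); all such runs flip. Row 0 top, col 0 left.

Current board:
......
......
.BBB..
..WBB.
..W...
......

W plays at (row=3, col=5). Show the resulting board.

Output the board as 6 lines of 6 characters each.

Place W at (3,5); scan 8 dirs for brackets.
Dir NW: first cell '.' (not opp) -> no flip
Dir N: first cell '.' (not opp) -> no flip
Dir NE: edge -> no flip
Dir W: opp run (3,4) (3,3) capped by W -> flip
Dir E: edge -> no flip
Dir SW: first cell '.' (not opp) -> no flip
Dir S: first cell '.' (not opp) -> no flip
Dir SE: edge -> no flip
All flips: (3,3) (3,4)

Answer: ......
......
.BBB..
..WWWW
..W...
......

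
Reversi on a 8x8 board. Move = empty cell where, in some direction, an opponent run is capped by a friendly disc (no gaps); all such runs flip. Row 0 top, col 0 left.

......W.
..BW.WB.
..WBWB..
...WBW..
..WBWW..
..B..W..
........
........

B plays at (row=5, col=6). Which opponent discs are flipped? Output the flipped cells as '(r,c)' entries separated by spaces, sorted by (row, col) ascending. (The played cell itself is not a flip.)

Answer: (4,5)

Derivation:
Dir NW: opp run (4,5) capped by B -> flip
Dir N: first cell '.' (not opp) -> no flip
Dir NE: first cell '.' (not opp) -> no flip
Dir W: opp run (5,5), next='.' -> no flip
Dir E: first cell '.' (not opp) -> no flip
Dir SW: first cell '.' (not opp) -> no flip
Dir S: first cell '.' (not opp) -> no flip
Dir SE: first cell '.' (not opp) -> no flip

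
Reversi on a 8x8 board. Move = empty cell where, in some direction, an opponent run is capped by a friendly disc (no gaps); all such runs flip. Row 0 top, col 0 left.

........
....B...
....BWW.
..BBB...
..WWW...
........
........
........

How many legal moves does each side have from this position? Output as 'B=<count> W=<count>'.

Answer: B=8 W=6

Derivation:
-- B to move --
(1,5): no bracket -> illegal
(1,6): flips 1 -> legal
(1,7): no bracket -> illegal
(2,7): flips 2 -> legal
(3,1): no bracket -> illegal
(3,5): no bracket -> illegal
(3,6): flips 1 -> legal
(3,7): no bracket -> illegal
(4,1): no bracket -> illegal
(4,5): no bracket -> illegal
(5,1): flips 1 -> legal
(5,2): flips 2 -> legal
(5,3): flips 1 -> legal
(5,4): flips 2 -> legal
(5,5): flips 1 -> legal
B mobility = 8
-- W to move --
(0,3): flips 1 -> legal
(0,4): flips 3 -> legal
(0,5): no bracket -> illegal
(1,3): no bracket -> illegal
(1,5): flips 2 -> legal
(2,1): flips 1 -> legal
(2,2): flips 2 -> legal
(2,3): flips 2 -> legal
(3,1): no bracket -> illegal
(3,5): no bracket -> illegal
(4,1): no bracket -> illegal
(4,5): no bracket -> illegal
W mobility = 6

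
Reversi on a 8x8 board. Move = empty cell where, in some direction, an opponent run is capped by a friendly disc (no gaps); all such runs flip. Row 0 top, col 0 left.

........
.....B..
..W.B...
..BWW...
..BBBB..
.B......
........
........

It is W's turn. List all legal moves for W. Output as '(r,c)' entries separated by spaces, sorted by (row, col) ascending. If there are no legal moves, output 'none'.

(0,4): no bracket -> illegal
(0,5): no bracket -> illegal
(0,6): flips 2 -> legal
(1,3): no bracket -> illegal
(1,4): flips 1 -> legal
(1,6): no bracket -> illegal
(2,1): no bracket -> illegal
(2,3): no bracket -> illegal
(2,5): no bracket -> illegal
(2,6): no bracket -> illegal
(3,1): flips 1 -> legal
(3,5): no bracket -> illegal
(3,6): no bracket -> illegal
(4,0): no bracket -> illegal
(4,1): no bracket -> illegal
(4,6): no bracket -> illegal
(5,0): no bracket -> illegal
(5,2): flips 3 -> legal
(5,3): flips 1 -> legal
(5,4): flips 1 -> legal
(5,5): flips 1 -> legal
(5,6): flips 1 -> legal
(6,0): flips 2 -> legal
(6,1): no bracket -> illegal
(6,2): no bracket -> illegal

Answer: (0,6) (1,4) (3,1) (5,2) (5,3) (5,4) (5,5) (5,6) (6,0)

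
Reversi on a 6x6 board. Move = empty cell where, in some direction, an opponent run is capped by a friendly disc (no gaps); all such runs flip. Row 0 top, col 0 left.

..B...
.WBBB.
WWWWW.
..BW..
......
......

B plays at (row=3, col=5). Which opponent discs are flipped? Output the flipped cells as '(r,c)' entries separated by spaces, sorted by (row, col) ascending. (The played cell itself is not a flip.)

Dir NW: opp run (2,4) capped by B -> flip
Dir N: first cell '.' (not opp) -> no flip
Dir NE: edge -> no flip
Dir W: first cell '.' (not opp) -> no flip
Dir E: edge -> no flip
Dir SW: first cell '.' (not opp) -> no flip
Dir S: first cell '.' (not opp) -> no flip
Dir SE: edge -> no flip

Answer: (2,4)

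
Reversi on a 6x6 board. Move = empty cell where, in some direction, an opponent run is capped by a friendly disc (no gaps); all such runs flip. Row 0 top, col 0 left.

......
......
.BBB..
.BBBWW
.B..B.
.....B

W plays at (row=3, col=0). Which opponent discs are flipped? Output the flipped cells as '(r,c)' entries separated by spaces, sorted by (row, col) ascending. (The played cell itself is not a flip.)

Dir NW: edge -> no flip
Dir N: first cell '.' (not opp) -> no flip
Dir NE: opp run (2,1), next='.' -> no flip
Dir W: edge -> no flip
Dir E: opp run (3,1) (3,2) (3,3) capped by W -> flip
Dir SW: edge -> no flip
Dir S: first cell '.' (not opp) -> no flip
Dir SE: opp run (4,1), next='.' -> no flip

Answer: (3,1) (3,2) (3,3)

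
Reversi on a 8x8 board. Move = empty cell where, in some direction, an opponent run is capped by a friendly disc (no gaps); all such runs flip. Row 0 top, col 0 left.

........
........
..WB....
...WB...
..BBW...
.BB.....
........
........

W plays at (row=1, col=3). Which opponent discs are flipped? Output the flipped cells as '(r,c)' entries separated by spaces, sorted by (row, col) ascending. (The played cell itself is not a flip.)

Dir NW: first cell '.' (not opp) -> no flip
Dir N: first cell '.' (not opp) -> no flip
Dir NE: first cell '.' (not opp) -> no flip
Dir W: first cell '.' (not opp) -> no flip
Dir E: first cell '.' (not opp) -> no flip
Dir SW: first cell 'W' (not opp) -> no flip
Dir S: opp run (2,3) capped by W -> flip
Dir SE: first cell '.' (not opp) -> no flip

Answer: (2,3)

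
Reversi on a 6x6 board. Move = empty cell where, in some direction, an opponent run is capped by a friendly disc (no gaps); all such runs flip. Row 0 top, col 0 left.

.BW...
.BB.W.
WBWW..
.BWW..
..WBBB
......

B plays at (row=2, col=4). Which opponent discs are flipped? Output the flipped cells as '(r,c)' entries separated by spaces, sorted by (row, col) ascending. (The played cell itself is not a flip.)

Dir NW: first cell '.' (not opp) -> no flip
Dir N: opp run (1,4), next='.' -> no flip
Dir NE: first cell '.' (not opp) -> no flip
Dir W: opp run (2,3) (2,2) capped by B -> flip
Dir E: first cell '.' (not opp) -> no flip
Dir SW: opp run (3,3) (4,2), next='.' -> no flip
Dir S: first cell '.' (not opp) -> no flip
Dir SE: first cell '.' (not opp) -> no flip

Answer: (2,2) (2,3)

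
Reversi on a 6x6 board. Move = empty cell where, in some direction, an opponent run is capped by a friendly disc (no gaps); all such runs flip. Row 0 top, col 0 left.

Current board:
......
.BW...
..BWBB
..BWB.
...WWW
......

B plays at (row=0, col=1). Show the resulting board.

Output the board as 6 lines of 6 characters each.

Place B at (0,1); scan 8 dirs for brackets.
Dir NW: edge -> no flip
Dir N: edge -> no flip
Dir NE: edge -> no flip
Dir W: first cell '.' (not opp) -> no flip
Dir E: first cell '.' (not opp) -> no flip
Dir SW: first cell '.' (not opp) -> no flip
Dir S: first cell 'B' (not opp) -> no flip
Dir SE: opp run (1,2) (2,3) capped by B -> flip
All flips: (1,2) (2,3)

Answer: .B....
.BB...
..BBBB
..BWB.
...WWW
......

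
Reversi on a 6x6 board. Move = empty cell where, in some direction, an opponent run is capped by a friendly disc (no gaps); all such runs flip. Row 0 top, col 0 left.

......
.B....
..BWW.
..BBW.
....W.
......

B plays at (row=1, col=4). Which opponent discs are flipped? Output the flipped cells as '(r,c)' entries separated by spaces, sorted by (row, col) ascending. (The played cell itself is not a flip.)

Answer: (2,3)

Derivation:
Dir NW: first cell '.' (not opp) -> no flip
Dir N: first cell '.' (not opp) -> no flip
Dir NE: first cell '.' (not opp) -> no flip
Dir W: first cell '.' (not opp) -> no flip
Dir E: first cell '.' (not opp) -> no flip
Dir SW: opp run (2,3) capped by B -> flip
Dir S: opp run (2,4) (3,4) (4,4), next='.' -> no flip
Dir SE: first cell '.' (not opp) -> no flip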